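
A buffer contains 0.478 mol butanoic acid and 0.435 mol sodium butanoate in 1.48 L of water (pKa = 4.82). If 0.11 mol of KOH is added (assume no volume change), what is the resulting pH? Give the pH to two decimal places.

OH- converts CH3(CH2)2COOH to CH3(CH2)2COO-: CH3(CH2)2COOH → 0.368 mol, CH3(CH2)2COO- → 0.545 mol.
pH = pKa + log(n_CH3(CH2)2COO-/n_CH3(CH2)2COOH) = 4.82 + log(0.545/0.368) = 4.82 + (+0.171)

pH = 4.99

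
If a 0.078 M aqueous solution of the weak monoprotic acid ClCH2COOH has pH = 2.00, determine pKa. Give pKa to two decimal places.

[H+] = 10^(-2.00) = 1.00 × 10^-2 M
At equilibrium [HA] = 0.078 − 1.00 × 10^-2 = 6.80 × 10^-2 M
Ka = [H+][A-]/[HA] = (1.00 × 10^-2)² / 6.80 × 10^-2 = 1.47 × 10^-3
pKa = -log(1.47 × 10^-3) = 2.83

pKa = 2.83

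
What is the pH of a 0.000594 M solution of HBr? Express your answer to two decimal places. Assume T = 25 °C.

HBr is a strong acid and dissociates completely, so [H+] = 0.000594 M.
pH = -log(0.000594) = 3.23

pH = 3.23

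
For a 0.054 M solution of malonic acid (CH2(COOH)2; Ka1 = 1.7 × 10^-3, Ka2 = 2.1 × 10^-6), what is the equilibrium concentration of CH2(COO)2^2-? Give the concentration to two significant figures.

2.1 × 10^-6 M

First ionization gives [H+] ≈ [CH2(COOH)COO-] = 8.77 × 10^-3 M.
Second step: Ka2 = [H+][CH2(COO)2^2-]/[CH2(COOH)COO-] ≈ [CH2(COO)2^2-] (since [H+] ≈ [CH2(COOH)COO-]).
So [CH2(COO)2^2-] ≈ Ka2.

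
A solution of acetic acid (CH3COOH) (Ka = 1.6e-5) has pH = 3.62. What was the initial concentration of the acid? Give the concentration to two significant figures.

[H+] = 10^(-3.62) = 2.40 × 10^-4 M = x
Ka = x²/(C₀ − x) ⇒ C₀ = x + x²/Ka
C₀ = 2.40 × 10^-4 + (2.40 × 10^-4)²/(1.6 × 10^-5) = 3.84 × 10^-3 M

C₀ = 3.8 × 10^-3 M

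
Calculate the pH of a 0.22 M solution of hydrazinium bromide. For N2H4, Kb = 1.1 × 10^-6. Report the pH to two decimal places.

pH = 4.35

N2H5+ is the conjugate acid of the weak base N2H4.
Ka = Kw/Kb = 1.0×10^-14 / 1.1 × 10^-6 = 9.09 × 10^-9
From the ICE table, Ka = [H+]²/(0.22 − [H+]) = 9.09 × 10^-9.
Since Ka ≪ C₀, [H+] ≈ √(Ka·C₀) = 4.47 × 10^-5 M.
pH = −log[H+] = −log(4.47 × 10^-5) = 4.35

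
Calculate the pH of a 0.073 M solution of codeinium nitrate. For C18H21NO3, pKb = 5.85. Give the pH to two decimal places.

C18H22NO3+ is the conjugate acid of the weak base C18H21NO3.
Kb = 10^(−5.85) = 1.41 × 10^-6
Ka = Kw/Kb = 1.0×10^-14 / 1.41 × 10^-6 = 7.09 × 10^-9
Let x = [H+] at equilibrium. Ka = x²/(0.073 − x).
Assume x ≪ 0.073: x ≈ √(7.09 × 10^-9 × 0.073) = 2.28 × 10^-5 M
pH = −log(2.28 × 10^-5) = 4.64

pH = 4.64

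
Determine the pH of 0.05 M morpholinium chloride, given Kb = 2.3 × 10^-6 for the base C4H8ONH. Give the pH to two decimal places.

pH = 4.83

C4H8ONH2+ is the conjugate acid of the weak base C4H8ONH.
Ka = Kw/Kb = 1.0×10^-14 / 2.3 × 10^-6 = 4.35 × 10^-9
Ka = [H+]²/(0.05 − [H+]) = 4.35 × 10^-9
Neglecting [H+] in the denominator: [H+] = √(4.35 × 10^-9 × 0.05) = 1.47 × 10^-5 M
([H+]/C₀ = 0.029% < 5%, so the approximation holds.)
pH = −log[H+] = −log(1.47 × 10^-5) = 4.83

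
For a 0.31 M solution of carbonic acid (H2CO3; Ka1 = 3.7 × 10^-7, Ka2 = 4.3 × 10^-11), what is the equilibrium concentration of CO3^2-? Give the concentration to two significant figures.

4.3 × 10^-11 M

First ionization gives [H+] ≈ [HCO3-] = 3.39 × 10^-4 M.
Second step: Ka2 = [H+][CO3^2-]/[HCO3-] ≈ [CO3^2-] (since [H+] ≈ [HCO3-]).
So [CO3^2-] ≈ Ka2.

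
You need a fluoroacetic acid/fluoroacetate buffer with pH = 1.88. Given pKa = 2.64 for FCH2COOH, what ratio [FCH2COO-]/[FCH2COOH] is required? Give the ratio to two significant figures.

pH = pKa + log(r) ⇒ log(r) = 1.88 − 2.64 = -0.76
r = [FCH2COO-]/[FCH2COOH] = 10^(-0.76) = 0.174

ratio = 0.17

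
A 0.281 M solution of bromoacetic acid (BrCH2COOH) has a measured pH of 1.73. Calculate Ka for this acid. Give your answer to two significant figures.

Ka = 1.3 × 10^-3

[H+] = 10^(-1.73) = 1.86 × 10^-2 M
At equilibrium [HA] = 0.281 − 1.86 × 10^-2 = 2.62 × 10^-1 M
Ka = [H+][A-]/[HA] = (1.86 × 10^-2)² / 2.62 × 10^-1 = 1.3 × 10^-3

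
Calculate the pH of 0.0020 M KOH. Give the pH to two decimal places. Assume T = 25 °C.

pH = 11.30

KOH is a strong base; [OH-] = 0.002 M.
pOH = -log(0.002) = 2.70
pH = 14.00 - 2.70 = 11.30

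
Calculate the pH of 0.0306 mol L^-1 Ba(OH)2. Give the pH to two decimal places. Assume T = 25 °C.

Ba(OH)2 is a strong base (each formula unit releases 2 OH-); [OH-] = 0.0612 M.
pOH = -log(0.0612) = 1.21
pH = 14.00 - 1.21 = 12.79

pH = 12.79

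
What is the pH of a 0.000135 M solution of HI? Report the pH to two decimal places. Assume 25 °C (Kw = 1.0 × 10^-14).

pH = 3.87

HI is a strong acid and dissociates completely, so [H+] = 0.000135 M.
pH = -log(0.000135) = 3.87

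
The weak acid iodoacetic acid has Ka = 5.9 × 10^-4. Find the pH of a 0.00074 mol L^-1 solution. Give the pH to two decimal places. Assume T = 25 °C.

ICH2COOH ⇌ ICH2COO- + H+
Ka = [H+]²/(0.00074 − [H+]) = 5.9 × 10^-4
The 5% rule fails; solving [H+]² + Ka·[H+] − Ka·C₀ = 0 exactly:
[H+] = (−Ka + √(Ka² + 4·Ka·C₀))/2 = 4.29 × 10^-4 M
pH = −log(4.29 × 10^-4) = 3.37

pH = 3.37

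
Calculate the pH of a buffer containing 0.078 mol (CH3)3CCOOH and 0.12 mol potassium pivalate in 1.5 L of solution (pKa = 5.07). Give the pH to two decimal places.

pH = 5.26

Using pH = pKa + log([base]/[acid]) with [base]/[acid] = 0.12/0.078:
pH = 5.07 + (+0.187) = 5.26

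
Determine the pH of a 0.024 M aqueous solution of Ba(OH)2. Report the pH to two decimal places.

Ba(OH)2 is a strong base (each formula unit releases 2 OH-); [OH-] = 0.048 M.
pOH = -log(0.048) = 1.32
pH = 14.00 - 1.32 = 12.68

pH = 12.68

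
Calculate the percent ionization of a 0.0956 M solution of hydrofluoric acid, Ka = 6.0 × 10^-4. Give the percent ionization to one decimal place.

HF ⇌ F- + H+; let x = [H+] at equilibrium.
Ka = x²/(C₀ − x); solving the quadratic gives x = 7.28 × 10^-3 M.
Fraction ionized = 7.28 × 10^-3 / 0.0956 = 0.0762 → 7.6%

7.6%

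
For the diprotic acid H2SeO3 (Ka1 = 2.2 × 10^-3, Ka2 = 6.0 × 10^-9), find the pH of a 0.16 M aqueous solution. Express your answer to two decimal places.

pH = 1.75

Ka1 ≫ Ka2, so treat the first dissociation as the only significant source of H+.
Ka1 = x²/(0.16 − x) = 2.2 × 10^-3
Solving the quadratic: x = (−Ka1 + √(Ka1² + 4·Ka1·C₀))/2 = 1.77 × 10^-2 M
pH = −log(1.77 × 10^-2) = 1.75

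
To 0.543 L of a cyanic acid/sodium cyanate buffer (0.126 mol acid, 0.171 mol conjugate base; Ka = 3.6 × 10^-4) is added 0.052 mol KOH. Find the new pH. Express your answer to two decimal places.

pH = 3.92

OH- converts HOCN to OCN-: HOCN → 0.074 mol, OCN- → 0.223 mol.
pKa = −log(3.6 × 10^-4) = 3.444
Henderson–Hasselbalch with mole ratio 0.223/0.074: pH = 3.444 + (+0.479)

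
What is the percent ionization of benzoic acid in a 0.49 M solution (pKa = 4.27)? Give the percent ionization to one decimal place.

C6H5COOH ⇌ C6H5COO- + H+; let x = [H+] at equilibrium.
Ka = 10^(−4.27) = 5.37 × 10^-5
x ≈ √(Ka·C₀) = √(5.37 × 10^-5 × 0.49) = 5.13 × 10^-3 M
% ionization = x/C₀ × 100% = 5.13 × 10^-3/0.49 × 100% = 1.0%

1.0%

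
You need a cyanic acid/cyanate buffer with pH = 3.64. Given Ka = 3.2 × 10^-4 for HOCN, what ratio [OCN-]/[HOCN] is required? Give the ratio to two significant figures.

pKa = -log(3.2 × 10^-4) = 3.495
pH = pKa + log(r) ⇒ log(r) = 3.64 − 3.495 = +0.145
r = [OCN-]/[HOCN] = 10^(+0.145) = 1.4

ratio = 1.4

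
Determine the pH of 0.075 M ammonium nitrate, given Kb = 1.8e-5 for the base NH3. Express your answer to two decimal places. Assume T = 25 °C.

NH4+ is the conjugate acid of the weak base NH3.
Ka = Kw/Kb = 1.0×10^-14 / 1.8 × 10^-5 = 5.56 × 10^-10
From the ICE table, Ka = x²/(0.075 − x) = 5.56 × 10^-10.
Assume x ≪ 0.075: x ≈ √(5.56 × 10^-10 × 0.075) = 6.46 × 10^-6 M
Check: 0.0086% ionized — well under 5%, approximation valid.
pH = −log(6.46 × 10^-6) = 5.19

pH = 5.19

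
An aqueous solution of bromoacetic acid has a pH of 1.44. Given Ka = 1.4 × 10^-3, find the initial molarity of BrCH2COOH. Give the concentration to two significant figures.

[H+] = 10^(-1.44) = 3.63 × 10^-2 M = x
Ka = x²/(C₀ − x) ⇒ C₀ = x + x²/Ka
C₀ = 3.63 × 10^-2 + (3.63 × 10^-2)²/(1.4 × 10^-3) = 9.78 × 10^-1 M

C₀ = 9.8 × 10^-1 M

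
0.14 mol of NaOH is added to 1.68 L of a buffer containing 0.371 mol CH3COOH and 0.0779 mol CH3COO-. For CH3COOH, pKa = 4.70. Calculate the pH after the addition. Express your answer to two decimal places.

pH = 4.67

After neutralization: n(CH3COOH) = 0.231 mol, n(CH3COO-) = 0.218 mol.
pH = pKa + log(n_CH3COO-/n_CH3COOH) = 4.70 + log(0.218/0.231) = 4.70 + (-0.025)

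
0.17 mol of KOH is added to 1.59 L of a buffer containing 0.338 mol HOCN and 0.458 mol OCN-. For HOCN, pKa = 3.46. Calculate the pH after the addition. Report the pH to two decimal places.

pH = 4.03

After neutralization: n(HOCN) = 0.168 mol, n(OCN-) = 0.628 mol.
pH = pKa + log(n_OCN-/n_HOCN) = 3.46 + log(0.628/0.168) = 3.46 + (+0.573)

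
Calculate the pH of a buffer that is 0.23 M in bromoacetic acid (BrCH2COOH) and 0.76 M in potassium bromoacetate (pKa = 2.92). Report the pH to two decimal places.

Henderson–Hasselbalch: pH = pKa + log([BrCH2COO-]/[BrCH2COOH]) = 2.92 + log(0.76/0.23)
pH = 2.92 + (+0.519) = 3.44

pH = 3.44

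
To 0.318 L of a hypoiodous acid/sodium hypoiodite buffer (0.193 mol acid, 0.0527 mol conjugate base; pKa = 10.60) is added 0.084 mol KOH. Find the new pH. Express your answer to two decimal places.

pH = 10.70

After neutralization: n(HOI) = 0.109 mol, n(OI-) = 0.137 mol.
pH = pKa + log([A⁻]/[HA]) = 10.60 + log(0.137/0.109) = 10.60 +0.099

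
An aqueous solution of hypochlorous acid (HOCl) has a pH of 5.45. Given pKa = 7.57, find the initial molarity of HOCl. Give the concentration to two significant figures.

[H+] = 10^(-5.45) = 3.55 × 10^-6 M = x
Ka = 10^(−7.57) = 2.69 × 10^-8
Ka = x²/(C₀ − x) ⇒ C₀ = x + x²/Ka
C₀ = 3.55 × 10^-6 + (3.55 × 10^-6)²/(2.69 × 10^-8) = 4.72 × 10^-4 M

C₀ = 4.7 × 10^-4 M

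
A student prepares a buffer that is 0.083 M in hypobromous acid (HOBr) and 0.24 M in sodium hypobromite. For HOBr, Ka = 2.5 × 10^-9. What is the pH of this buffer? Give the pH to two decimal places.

pKa = −log(2.5 × 10^-9) = 8.602
Henderson–Hasselbalch: pH = pKa + log([OBr-]/[HOBr]) = 8.602 + log(0.24/0.083)
pH = 8.602 + (+0.461) = 9.06

pH = 9.06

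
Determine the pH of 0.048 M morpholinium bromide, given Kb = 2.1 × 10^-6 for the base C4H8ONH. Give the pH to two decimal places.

pH = 4.82

C4H8ONH2+ is the conjugate acid of the weak base C4H8ONH.
Ka = Kw/Kb = 1.0×10^-14 / 2.1 × 10^-6 = 4.76 × 10^-9
Let x = [H+] at equilibrium. Ka = x²/(0.048 − x).
Since Ka ≪ C₀, x ≈ √(Ka·C₀) = 1.51 × 10^-5 M.
(x/C₀ = 0.031% < 5%, so the approximation holds.)
pH = −log[H+] = −log(1.51 × 10^-5) = 4.82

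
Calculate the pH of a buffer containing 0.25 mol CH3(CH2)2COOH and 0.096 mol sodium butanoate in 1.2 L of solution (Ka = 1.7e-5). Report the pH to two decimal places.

pH = 4.35

pKa = −log(1.7 × 10^-5) = 4.770
pH = pKa + log([A⁻]/[HA]) = 4.770 + log(0.096/0.25)
pH = 4.770 + (-0.416) = 4.35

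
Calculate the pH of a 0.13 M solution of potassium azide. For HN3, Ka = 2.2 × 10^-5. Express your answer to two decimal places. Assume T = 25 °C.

pH = 8.89

N3- is the conjugate base of the weak acid HN3.
Kb = Kw/Ka = 1.0×10^-14 / 2.2 × 10^-5 = 4.55 × 10^-10
From the ICE table, Kb = [OH-]²/(0.13 − [OH-]) = 4.55 × 10^-10.
Assume [OH-] ≪ 0.13: [OH-] ≈ √(4.55 × 10^-10 × 0.13) = 7.69 × 10^-6 M
([OH-]/C₀ = 0.0059% < 5%, so the approximation holds.)
pOH = 5.11, so pH = 14.00 − pOH = 8.89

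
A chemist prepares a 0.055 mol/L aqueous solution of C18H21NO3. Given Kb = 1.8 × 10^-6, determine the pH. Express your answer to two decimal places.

C18H21NO3 + H2O ⇌ C18H22NO3+ + OH-
From the ICE table, Kb = [OH-]²/(0.055 − [OH-]) = 1.8 × 10^-6.
Since Kb ≪ C₀, [OH-] ≈ √(Kb·C₀) = 3.15 × 10^-4 M.
pOH = 3.50, so pH = 14.00 − pOH = 10.50

pH = 10.50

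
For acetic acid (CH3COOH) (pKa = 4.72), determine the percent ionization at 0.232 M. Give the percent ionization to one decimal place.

CH3COOH ⇌ CH3COO- + H+; let x = [H+] at equilibrium.
Ka = 10^(−4.72) = 1.91 × 10^-5
x ≈ √(Ka·C₀) = √(1.91 × 10^-5 × 0.232) = 2.11 × 10^-3 M
Fraction ionized = 2.11 × 10^-3 / 0.232 = 0.0091 → 0.9%

0.9%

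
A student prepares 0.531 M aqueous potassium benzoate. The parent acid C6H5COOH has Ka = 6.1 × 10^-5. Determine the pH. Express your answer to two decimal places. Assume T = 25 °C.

C6H5COO- is the conjugate base of the weak acid C6H5COOH.
Kb = Kw/Ka = 1.0×10^-14 / 6.1 × 10^-5 = 1.64 × 10^-10
From the ICE table, Kb = [OH-]²/(0.531 − [OH-]) = 1.64 × 10^-10.
Since Kb ≪ C₀, [OH-] ≈ √(Kb·C₀) = 9.33 × 10^-6 M.
pOH = 5.03, so pH = 14.00 − pOH = 8.97

pH = 8.97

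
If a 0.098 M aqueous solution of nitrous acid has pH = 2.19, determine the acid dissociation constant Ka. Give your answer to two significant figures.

[H+] = 10^(-2.19) = 6.46 × 10^-3 M
At equilibrium [HA] = 0.098 − 6.46 × 10^-3 = 9.15 × 10^-2 M
Ka = [H+][A-]/[HA] = (6.46 × 10^-3)² / 9.15 × 10^-2 = 4.6 × 10^-4

Ka = 4.6 × 10^-4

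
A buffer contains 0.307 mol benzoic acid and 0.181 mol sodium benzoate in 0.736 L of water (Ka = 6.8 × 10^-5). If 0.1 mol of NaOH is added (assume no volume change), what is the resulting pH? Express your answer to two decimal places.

pH = 4.30

OH- converts C6H5COOH to C6H5COO-: C6H5COOH → 0.207 mol, C6H5COO- → 0.281 mol.
pKa = −log(6.8 × 10^-5) = 4.167
pH = pKa + log(n_C6H5COO-/n_C6H5COOH) = 4.167 + log(0.281/0.207) = 4.167 + (+0.133)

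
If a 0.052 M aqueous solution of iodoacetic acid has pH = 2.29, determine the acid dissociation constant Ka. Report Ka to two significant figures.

Ka = 5.6 × 10^-4

[H+] = 10^(-2.29) = 5.13 × 10^-3 M
At equilibrium [HA] = 0.052 − 5.13 × 10^-3 = 4.69 × 10^-2 M
Ka = [H+][A-]/[HA] = (5.13 × 10^-3)² / 4.69 × 10^-2 = 5.6 × 10^-4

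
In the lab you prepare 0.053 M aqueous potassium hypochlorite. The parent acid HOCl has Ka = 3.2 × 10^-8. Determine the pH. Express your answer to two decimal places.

OCl- is the conjugate base of the weak acid HOCl.
Kb = Kw/Ka = 1.0×10^-14 / 3.2 × 10^-8 = 3.12 × 10^-7
Kb = [OH-]²/(0.053 − [OH-]) = 3.12 × 10^-7
Since Kb ≪ C₀, [OH-] ≈ √(Kb·C₀) = 1.29 × 10^-4 M.
pOH = 3.89, so pH = 14.00 − pOH = 10.11

pH = 10.11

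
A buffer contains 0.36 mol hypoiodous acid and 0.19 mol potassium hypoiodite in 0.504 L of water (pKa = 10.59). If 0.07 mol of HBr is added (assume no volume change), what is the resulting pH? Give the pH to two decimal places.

After neutralization: n(HOI) = 0.43 mol, n(OI-) = 0.12 mol.
Henderson–Hasselbalch with mole ratio 0.12/0.43: pH = 10.59 + (-0.554)

pH = 10.04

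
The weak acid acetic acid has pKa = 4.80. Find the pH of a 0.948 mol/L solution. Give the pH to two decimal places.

pH = 2.41

CH3COOH ⇌ CH3COO- + H+
Ka = 10^(−4.80) = 1.58 × 10^-5
Ka = [H+]²/(0.948 − [H+]) = 1.58 × 10^-5
Assume [H+] ≪ 0.948: [H+] ≈ √(1.58 × 10^-5 × 0.948) = 3.87 × 10^-3 M
([H+]/C₀ = 0.41% < 5%, so the approximation holds.)
pH = −log[H+] = −log(3.87 × 10^-3) = 2.41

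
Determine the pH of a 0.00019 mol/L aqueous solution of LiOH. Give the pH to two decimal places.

pH = 10.28

LiOH is a strong base; [OH-] = 0.00019 M.
pOH = -log(0.00019) = 3.72
pH = 14.00 - 3.72 = 10.28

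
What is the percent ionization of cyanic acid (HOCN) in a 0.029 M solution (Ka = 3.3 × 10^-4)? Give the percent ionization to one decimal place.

HOCN ⇌ OCN- + H+; let x = [H+] at equilibrium.
Solve x² + 0.00033x − 9.57e-06 = 0 → x = 2.93 × 10^-3 M
Fraction ionized = 2.93 × 10^-3 / 0.029 = 0.1010 → 10.1%

10.1%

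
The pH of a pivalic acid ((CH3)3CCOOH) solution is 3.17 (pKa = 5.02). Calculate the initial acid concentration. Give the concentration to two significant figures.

[H+] = 10^(-3.17) = 6.76 × 10^-4 M = x
Ka = 10^(−5.02) = 9.55 × 10^-6
Ka = x²/(C₀ − x) ⇒ C₀ = x + x²/Ka
C₀ = 6.76 × 10^-4 + (6.76 × 10^-4)²/(9.55 × 10^-6) = 4.85 × 10^-2 M

C₀ = 4.9 × 10^-2 M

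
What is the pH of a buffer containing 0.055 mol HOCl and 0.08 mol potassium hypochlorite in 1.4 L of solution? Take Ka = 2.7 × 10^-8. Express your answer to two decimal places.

pH = 7.73

pKa = −log(2.7 × 10^-8) = 7.569
pH = pKa + log([A⁻]/[HA]) = 7.569 + log(0.08/0.055)
pH = 7.569 + (+0.163) = 7.73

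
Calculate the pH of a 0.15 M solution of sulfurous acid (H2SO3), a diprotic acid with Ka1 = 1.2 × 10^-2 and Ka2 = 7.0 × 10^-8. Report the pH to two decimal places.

pH = 1.43

Since Ka1 ≫ Ka2, the first ionization dominates [H+].
Ka1 = x²/(0.15 − x) = 1.2 × 10^-2
Solving the quadratic: x = (−Ka1 + √(Ka1² + 4·Ka1·C₀))/2 = 3.68 × 10^-2 M
pH = −log(3.68 × 10^-2) = 1.43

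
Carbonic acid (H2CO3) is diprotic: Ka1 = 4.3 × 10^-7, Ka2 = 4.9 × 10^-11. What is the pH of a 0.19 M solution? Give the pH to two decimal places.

Ka1 ≫ Ka2, so treat the first dissociation as the only significant source of H+.
Ka1 = x²/(0.19 − x) = 4.3 × 10^-7
x ≈ √(4.3 × 10^-7 × 0.19) = 2.86 × 10^-4 M
pH = −log(2.86 × 10^-4) = 3.54

pH = 3.54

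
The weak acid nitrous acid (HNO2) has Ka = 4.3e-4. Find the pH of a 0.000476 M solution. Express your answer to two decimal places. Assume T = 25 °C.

HNO2 ⇌ NO2- + H+
From the ICE table, Ka = x²/(0.000476 − x) = 4.3 × 10^-4.
The 5% rule fails; solving x² + Ka·x − Ka·C₀ = 0 exactly:
x = (−Ka + √(Ka² + 4·Ka·C₀))/2 = 2.86 × 10^-4 M
pH = −log[H+] = −log(2.86 × 10^-4) = 3.54

pH = 3.54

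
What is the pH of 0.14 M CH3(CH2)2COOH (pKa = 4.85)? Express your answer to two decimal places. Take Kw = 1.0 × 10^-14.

pH = 2.85

CH3(CH2)2COOH ⇌ CH3(CH2)2COO- + H+
Ka = 10^(−4.85) = 1.41 × 10^-5
Ka = x²/(0.14 − x) = 1.41 × 10^-5
Assume x ≪ 0.14: x ≈ √(1.41 × 10^-5 × 0.14) = 1.40 × 10^-3 M
(x/C₀ = 1% < 5%, so the approximation holds.)
pH = −log(1.40 × 10^-3) = 2.85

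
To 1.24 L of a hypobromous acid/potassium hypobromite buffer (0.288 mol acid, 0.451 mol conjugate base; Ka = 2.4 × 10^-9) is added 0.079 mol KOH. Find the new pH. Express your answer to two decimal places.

After neutralization: n(HOBr) = 0.209 mol, n(OBr-) = 0.53 mol.
pKa = −log(2.4 × 10^-9) = 8.620
pH = pKa + log([A⁻]/[HA]) = 8.620 + log(0.53/0.209) = 8.620 +0.404

pH = 9.02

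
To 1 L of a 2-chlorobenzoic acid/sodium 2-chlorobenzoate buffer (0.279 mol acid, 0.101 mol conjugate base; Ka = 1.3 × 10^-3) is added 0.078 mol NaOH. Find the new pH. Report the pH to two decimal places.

After neutralization: n(ClC6H4COOH) = 0.201 mol, n(ClC6H4COO-) = 0.179 mol.
pKa = −log(1.3 × 10^-3) = 2.886
pH = pKa + log([A⁻]/[HA]) = 2.886 + log(0.179/0.201) = 2.886 -0.050

pH = 2.84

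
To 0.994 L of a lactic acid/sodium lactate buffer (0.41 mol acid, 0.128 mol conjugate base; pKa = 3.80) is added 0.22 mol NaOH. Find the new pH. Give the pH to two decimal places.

pH = 4.06

OH- converts CH3CH(OH)COOH to CH3CH(OH)COO-: CH3CH(OH)COOH → 0.19 mol, CH3CH(OH)COO- → 0.348 mol.
pH = pKa + log([A⁻]/[HA]) = 3.80 + log(0.348/0.19) = 3.80 +0.263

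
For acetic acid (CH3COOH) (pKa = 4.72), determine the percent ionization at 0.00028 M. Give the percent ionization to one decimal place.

22.9%

CH3COOH ⇌ CH3COO- + H+; let x = [H+] at equilibrium.
Ka = 10^(−4.72) = 1.91 × 10^-5
Solve x² + 1.91e-05x − 5.35e-09 = 0 → x = 6.42 × 10^-5 M
% ionization = x/C₀ × 100% = 6.42 × 10^-5/0.00028 × 100% = 22.9%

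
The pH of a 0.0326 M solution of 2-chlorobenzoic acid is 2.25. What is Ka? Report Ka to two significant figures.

[H+] = 10^(-2.25) = 5.62 × 10^-3 M
At equilibrium [HA] = 0.0326 − 5.62 × 10^-3 = 2.70 × 10^-2 M
Ka = [H+][A-]/[HA] = (5.62 × 10^-3)² / 2.70 × 10^-2 = 1.2 × 10^-3

Ka = 1.2 × 10^-3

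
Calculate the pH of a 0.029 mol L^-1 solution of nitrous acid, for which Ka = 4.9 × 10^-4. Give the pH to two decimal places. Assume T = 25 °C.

HNO2 ⇌ NO2- + H+
Let x = [H+] at equilibrium. Ka = x²/(0.029 − x).
Here C₀/Ka ≈ 59.2, so the small-x approximation fails. Use the quadratic:
x = [−0.00049 + √(0.00049² + 5.68e-05)]/2 = 3.53 × 10^-3 M
pH = −log[H+] = −log(3.53 × 10^-3) = 2.45

pH = 2.45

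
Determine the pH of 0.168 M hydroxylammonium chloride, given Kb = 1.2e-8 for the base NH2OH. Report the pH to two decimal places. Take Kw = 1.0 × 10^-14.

NH3OH+ is the conjugate acid of the weak base NH2OH.
Ka = Kw/Kb = 1.0×10^-14 / 1.2 × 10^-8 = 8.33 × 10^-7
From the ICE table, Ka = x²/(0.168 − x) = 8.33 × 10^-7.
Neglecting x in the denominator: x = √(8.33 × 10^-7 × 0.168) = 3.74 × 10^-4 M
(x/C₀ = 0.22% < 5%, so the approximation holds.)
pH = −log(3.74 × 10^-4) = 3.43

pH = 3.43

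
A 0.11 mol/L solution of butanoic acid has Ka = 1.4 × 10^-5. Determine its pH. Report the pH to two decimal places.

pH = 2.91

CH3(CH2)2COOH ⇌ CH3(CH2)2COO- + H+
Ka = [H+]²/(0.11 − [H+]) = 1.4 × 10^-5
Assume [H+] ≪ 0.11: [H+] ≈ √(1.4 × 10^-5 × 0.11) = 1.24 × 10^-3 M
([H+]/C₀ = 1.1% < 5%, so the approximation holds.)
pH = −log[H+] = −log(1.24 × 10^-3) = 2.91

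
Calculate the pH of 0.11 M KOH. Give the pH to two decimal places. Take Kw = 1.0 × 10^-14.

KOH is a strong base; [OH-] = 0.11 M.
pOH = -log(0.11) = 0.96
pH = 14.00 - 0.96 = 13.04

pH = 13.04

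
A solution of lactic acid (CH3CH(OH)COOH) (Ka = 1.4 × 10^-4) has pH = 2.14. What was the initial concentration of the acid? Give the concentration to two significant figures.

C₀ = 3.8 × 10^-1 M

[H+] = 10^(-2.14) = 7.24 × 10^-3 M = x
Ka = x²/(C₀ − x) ⇒ C₀ = x + x²/Ka
C₀ = 7.24 × 10^-3 + (7.24 × 10^-3)²/(1.4 × 10^-4) = 3.82 × 10^-1 M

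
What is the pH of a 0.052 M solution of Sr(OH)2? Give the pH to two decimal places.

Sr(OH)2 is a strong base (each formula unit releases 2 OH-); [OH-] = 0.104 M.
pOH = -log(0.104) = 0.98
pH = 14.00 - 0.98 = 13.02

pH = 13.02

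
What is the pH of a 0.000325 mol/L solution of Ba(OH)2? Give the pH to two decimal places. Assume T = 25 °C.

Ba(OH)2 is a strong base (each formula unit releases 2 OH-); [OH-] = 0.00065 M.
pOH = -log(0.00065) = 3.19
pH = 14.00 - 3.19 = 10.81

pH = 10.81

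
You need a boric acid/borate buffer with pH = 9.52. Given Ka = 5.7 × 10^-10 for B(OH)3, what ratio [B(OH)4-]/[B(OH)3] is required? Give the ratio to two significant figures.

pKa = -log(5.7 × 10^-10) = 9.244
pH = pKa + log(r) ⇒ log(r) = 9.52 − 9.244 = +0.276
r = [B(OH)4-]/[B(OH)3] = 10^(+0.276) = 1.89

ratio = 1.9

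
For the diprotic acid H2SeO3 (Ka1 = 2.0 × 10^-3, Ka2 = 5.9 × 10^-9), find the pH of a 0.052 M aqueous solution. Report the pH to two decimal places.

pH = 2.03

Since Ka1 ≫ Ka2, the first ionization dominates [H+].
Ka1 = x²/(0.052 − x) = 2.0 × 10^-3
Solving the quadratic: x = (−Ka1 + √(Ka1² + 4·Ka1·C₀))/2 = 9.25 × 10^-3 M
pH = −log(9.25 × 10^-3) = 2.03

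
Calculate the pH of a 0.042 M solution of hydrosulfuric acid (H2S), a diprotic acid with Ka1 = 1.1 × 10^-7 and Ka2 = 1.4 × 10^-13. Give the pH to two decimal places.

Ka1 ≫ Ka2, so treat the first dissociation as the only significant source of H+.
Ka1 = x²/(0.042 − x) = 1.1 × 10^-7
x ≈ √(1.1 × 10^-7 × 0.042) = 6.80 × 10^-5 M
pH = −log(6.80 × 10^-5) = 4.17

pH = 4.17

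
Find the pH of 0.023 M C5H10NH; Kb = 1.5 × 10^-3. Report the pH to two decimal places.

pH = 11.71

C5H10NH + H2O ⇌ C5H10NH2+ + OH-
From the ICE table, Kb = x²/(0.023 − x) = 1.5 × 10^-3.
Here C₀/Kb ≈ 15.3, so the small-x approximation fails. Use the quadratic:
x = (−Kb + √(Kb² + 4·Kb·C₀))/2 = 5.17 × 10^-3 M
pOH = −log(5.17 × 10^-3) = 2.29; pH = 14.00 − 2.29 = 11.71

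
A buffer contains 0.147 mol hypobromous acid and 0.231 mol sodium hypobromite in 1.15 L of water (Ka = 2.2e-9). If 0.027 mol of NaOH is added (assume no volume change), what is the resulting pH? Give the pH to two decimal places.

After neutralization: n(HOBr) = 0.12 mol, n(OBr-) = 0.258 mol.
pKa = −log(2.2 × 10^-9) = 8.658
pH = pKa + log([A⁻]/[HA]) = 8.658 + log(0.258/0.12) = 8.658 +0.332

pH = 8.99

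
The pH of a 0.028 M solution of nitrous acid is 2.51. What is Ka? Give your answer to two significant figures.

Ka = 3.8 × 10^-4

[H+] = 10^(-2.51) = 3.09 × 10^-3 M
At equilibrium [HA] = 0.028 − 3.09 × 10^-3 = 2.49 × 10^-2 M
Ka = [H+][A-]/[HA] = (3.09 × 10^-3)² / 2.49 × 10^-2 = 3.8 × 10^-4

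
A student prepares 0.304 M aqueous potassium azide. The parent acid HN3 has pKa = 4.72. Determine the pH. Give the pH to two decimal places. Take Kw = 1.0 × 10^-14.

N3- is the conjugate base of the weak acid HN3.
Ka = 10^(−4.72) = 1.91 × 10^-5
Kb = Kw/Ka = 1.0×10^-14 / 1.91 × 10^-5 = 5.24 × 10^-10
Kb = [OH-]²/(0.304 − [OH-]) = 5.24 × 10^-10
Neglecting [OH-] in the denominator: [OH-] = √(5.24 × 10^-10 × 0.304) = 1.26 × 10^-5 M
Check: 0.0042% ionized — well under 5%, approximation valid.
pOH = 4.90, so pH = 14.00 − pOH = 9.10

pH = 9.10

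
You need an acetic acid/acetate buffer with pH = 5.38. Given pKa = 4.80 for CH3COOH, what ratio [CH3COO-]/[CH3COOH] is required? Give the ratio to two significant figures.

pH = pKa + log(r) ⇒ log(r) = 5.38 − 4.80 = +0.58
r = [CH3COO-]/[CH3COOH] = 10^(+0.58) = 3.8

ratio = 3.8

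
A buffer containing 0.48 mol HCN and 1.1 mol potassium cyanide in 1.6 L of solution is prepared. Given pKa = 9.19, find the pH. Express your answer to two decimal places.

pH = 9.55

Using pH = pKa + log([base]/[acid]) with [base]/[acid] = 1.1/0.48:
pH = 9.19 + (+0.360) = 9.55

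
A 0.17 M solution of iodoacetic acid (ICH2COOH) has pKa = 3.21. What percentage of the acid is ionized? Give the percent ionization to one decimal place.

5.8%

ICH2COOH ⇌ ICH2COO- + H+; let x = [H+] at equilibrium.
Ka = 10^(−3.21) = 6.17 × 10^-4
Ka = x²/(C₀ − x); solving the quadratic gives x = 9.94 × 10^-3 M.
Fraction ionized = 9.94 × 10^-3 / 0.17 = 0.0585 → 5.8%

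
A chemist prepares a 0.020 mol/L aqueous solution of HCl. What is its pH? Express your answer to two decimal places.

HCl is a strong acid and dissociates completely, so [H+] = 0.020 M.
pH = -log(0.02) = 1.70

pH = 1.70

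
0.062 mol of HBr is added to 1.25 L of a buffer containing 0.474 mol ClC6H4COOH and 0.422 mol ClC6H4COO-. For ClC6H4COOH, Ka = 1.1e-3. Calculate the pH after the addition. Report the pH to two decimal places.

pH = 2.79

After neutralization: n(ClC6H4COOH) = 0.536 mol, n(ClC6H4COO-) = 0.36 mol.
pKa = −log(1.1 × 10^-3) = 2.959
Henderson–Hasselbalch with mole ratio 0.36/0.536: pH = 2.959 + (-0.173)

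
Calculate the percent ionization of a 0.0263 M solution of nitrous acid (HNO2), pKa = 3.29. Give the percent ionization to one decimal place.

13.0%

HNO2 ⇌ NO2- + H+; let x = [H+] at equilibrium.
Ka = 10^(−3.29) = 5.13 × 10^-4
Solve x² + 0.000513x − 1.35e-05 = 0 → x = 3.43 × 10^-3 M
% ionization = x/C₀ × 100% = 3.43 × 10^-3/0.0263 × 100% = 13.0%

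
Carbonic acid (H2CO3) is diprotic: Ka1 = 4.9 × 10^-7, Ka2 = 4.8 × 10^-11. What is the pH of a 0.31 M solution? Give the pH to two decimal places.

pH = 3.41

Ka1 ≫ Ka2, so treat the first dissociation as the only significant source of H+.
Ka1 = x²/(0.31 − x) = 4.9 × 10^-7
x ≈ √(4.9 × 10^-7 × 0.31) = 3.90 × 10^-4 M
pH = −log(3.90 × 10^-4) = 3.41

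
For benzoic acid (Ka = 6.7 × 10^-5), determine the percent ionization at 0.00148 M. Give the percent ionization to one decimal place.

C6H5COOH ⇌ C6H5COO- + H+; let x = [H+] at equilibrium.
Solve x² + 6.7e-05x − 9.92e-08 = 0 → x = 2.83 × 10^-4 M
% ionization = x/C₀ × 100% = 2.83 × 10^-4/0.00148 × 100% = 19.1%

19.1%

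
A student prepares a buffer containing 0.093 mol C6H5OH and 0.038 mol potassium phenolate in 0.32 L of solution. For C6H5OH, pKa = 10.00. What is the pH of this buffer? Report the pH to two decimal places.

Henderson–Hasselbalch: pH = pKa + log([C6H5O-]/[C6H5OH]) = 10.00 + log(0.038/0.093)
pH = 10.00 + (-0.389) = 9.61

pH = 9.61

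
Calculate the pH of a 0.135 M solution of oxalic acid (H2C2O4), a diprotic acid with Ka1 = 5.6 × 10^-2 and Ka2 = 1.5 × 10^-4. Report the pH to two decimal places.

Ka1 ≫ Ka2, so treat the first dissociation as the only significant source of H+.
Ka1 = x²/(0.135 − x) = 5.6 × 10^-2
Solving the quadratic: x = (−Ka1 + √(Ka1² + 4·Ka1·C₀))/2 = 6.33 × 10^-2 M
pH = −log(6.33 × 10^-2) = 1.20

pH = 1.20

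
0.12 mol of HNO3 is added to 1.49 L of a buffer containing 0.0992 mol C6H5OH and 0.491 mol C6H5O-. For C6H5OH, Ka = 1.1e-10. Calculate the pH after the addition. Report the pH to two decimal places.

pH = 10.19

After neutralization: n(C6H5OH) = 0.219 mol, n(C6H5O-) = 0.371 mol.
pKa = −log(1.1 × 10^-10) = 9.959
Henderson–Hasselbalch with mole ratio 0.371/0.219: pH = 9.959 + (+0.229)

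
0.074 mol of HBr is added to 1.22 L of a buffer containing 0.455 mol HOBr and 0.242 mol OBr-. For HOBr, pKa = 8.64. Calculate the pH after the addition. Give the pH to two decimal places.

Added H+ converts OBr- to HOBr: HOBr → 0.529 mol, OBr- → 0.168 mol.
Henderson–Hasselbalch with mole ratio 0.168/0.529: pH = 8.64 + (-0.498)

pH = 8.14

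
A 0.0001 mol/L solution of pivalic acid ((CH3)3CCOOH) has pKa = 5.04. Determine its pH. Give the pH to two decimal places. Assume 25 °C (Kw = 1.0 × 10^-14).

(CH3)3CCOOH ⇌ (CH3)3CCOO- + H+
Ka = 10^(−5.04) = 9.12 × 10^-6
Ka = [H+]²/(0.0001 − [H+]) = 9.12 × 10^-6
[H+] is not negligible relative to C₀; solve [H+]² + 9.12e-06·[H+] − 9.12e-10 = 0.
[H+] = [−9.12e-06 + √(9.12e-06² + 3.65e-09)]/2 = 2.60 × 10^-5 M
pH = −log[H+] = −log(2.60 × 10^-5) = 4.59

pH = 4.59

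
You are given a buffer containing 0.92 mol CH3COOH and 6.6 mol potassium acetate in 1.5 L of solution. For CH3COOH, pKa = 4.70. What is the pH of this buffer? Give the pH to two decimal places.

Henderson–Hasselbalch: pH = pKa + log([CH3COO-]/[CH3COOH]) = 4.70 + log(6.6/0.92)
pH = 4.70 + (+0.856) = 5.56

pH = 5.56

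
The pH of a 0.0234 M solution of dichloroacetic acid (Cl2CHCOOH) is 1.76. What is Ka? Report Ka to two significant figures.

[H+] = 10^(-1.76) = 1.74 × 10^-2 M
At equilibrium [HA] = 0.0234 − 1.74 × 10^-2 = 6.00 × 10^-3 M
Ka = [H+][A-]/[HA] = (1.74 × 10^-2)² / 6.00 × 10^-3 = 5.0 × 10^-2

Ka = 5.0 × 10^-2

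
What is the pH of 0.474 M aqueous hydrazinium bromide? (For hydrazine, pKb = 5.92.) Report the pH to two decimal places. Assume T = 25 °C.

N2H5+ is the conjugate acid of the weak base N2H4.
Kb = 10^(−5.92) = 1.20 × 10^-6
Ka = Kw/Kb = 1.0×10^-14 / 1.20 × 10^-6 = 8.33 × 10^-9
From the ICE table, Ka = [H+]²/(0.474 − [H+]) = 8.33 × 10^-9.
Assume [H+] ≪ 0.474: [H+] ≈ √(8.33 × 10^-9 × 0.474) = 6.28 × 10^-5 M
pH = −log[H+] = −log(6.28 × 10^-5) = 4.20

pH = 4.20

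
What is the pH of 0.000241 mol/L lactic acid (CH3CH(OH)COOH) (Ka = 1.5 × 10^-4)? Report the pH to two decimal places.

pH = 3.89

CH3CH(OH)COOH ⇌ CH3CH(OH)COO- + H+
From the ICE table, Ka = [H+]²/(0.000241 − [H+]) = 1.5 × 10^-4.
[H+] is not negligible relative to C₀; solve [H+]² + 0.00015·[H+] − 3.61e-08 = 0.
[H+] = [−0.00015 + √(0.00015² + 1.45e-07)]/2 = 1.29 × 10^-4 M
pH = −log[H+] = −log(1.29 × 10^-4) = 3.89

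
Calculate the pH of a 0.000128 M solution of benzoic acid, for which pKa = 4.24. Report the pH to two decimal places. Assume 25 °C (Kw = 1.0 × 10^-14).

pH = 4.21

C6H5COOH ⇌ C6H5COO- + H+
Ka = 10^(−4.24) = 5.75 × 10^-5
Ka = [H+]²/(0.000128 − [H+]) = 5.75 × 10^-5
The 5% rule fails; solving [H+]² + Ka·[H+] − Ka·C₀ = 0 exactly:
[H+] = (−Ka + √(Ka² + 4·Ka·C₀))/2 = 6.17 × 10^-5 M
pH = −log[H+] = −log(6.17 × 10^-5) = 4.21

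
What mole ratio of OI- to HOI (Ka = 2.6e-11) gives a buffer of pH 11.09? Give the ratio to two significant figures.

ratio = 3.2

pKa = -log(2.6 × 10^-11) = 10.585
pH = pKa + log(r) ⇒ log(r) = 11.09 − 10.585 = +0.505
r = [OI-]/[HOI] = 10^(+0.505) = 3.2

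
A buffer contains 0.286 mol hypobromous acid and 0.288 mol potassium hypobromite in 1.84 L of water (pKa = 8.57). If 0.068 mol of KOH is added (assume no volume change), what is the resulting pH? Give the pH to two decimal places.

pH = 8.78

OH- converts HOBr to OBr-: HOBr → 0.218 mol, OBr- → 0.356 mol.
Henderson–Hasselbalch with mole ratio 0.356/0.218: pH = 8.57 + (+0.213)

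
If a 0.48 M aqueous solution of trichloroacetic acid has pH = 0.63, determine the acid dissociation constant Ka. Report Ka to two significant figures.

Ka = 2.2 × 10^-1

[H+] = 10^(-0.63) = 2.34 × 10^-1 M
At equilibrium [HA] = 0.48 − 2.34 × 10^-1 = 2.46 × 10^-1 M
Ka = [H+][A-]/[HA] = (2.34 × 10^-1)² / 2.46 × 10^-1 = 2.2 × 10^-1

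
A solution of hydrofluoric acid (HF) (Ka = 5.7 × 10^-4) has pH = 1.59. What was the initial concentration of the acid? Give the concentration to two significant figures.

C₀ = 1.2 M

[H+] = 10^(-1.59) = 2.57 × 10^-2 M = x
Ka = x²/(C₀ − x) ⇒ C₀ = x + x²/Ka
C₀ = 2.57 × 10^-2 + (2.57 × 10^-2)²/(5.7 × 10^-4) = 1.18 M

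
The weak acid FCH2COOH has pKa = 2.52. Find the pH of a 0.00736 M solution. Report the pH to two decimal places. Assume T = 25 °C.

FCH2COOH ⇌ FCH2COO- + H+
Ka = 10^(−2.52) = 3.02 × 10^-3
Ka = [H+]²/(0.00736 − [H+]) = 3.02 × 10^-3
[H+] is not negligible relative to C₀; solve [H+]² + 0.00302·[H+] − 2.22e-05 = 0.
[H+] = [−0.00302 + √(0.00302² + 8.89e-05)]/2 = 3.44 × 10^-3 M
pH = −log(3.44 × 10^-3) = 2.46

pH = 2.46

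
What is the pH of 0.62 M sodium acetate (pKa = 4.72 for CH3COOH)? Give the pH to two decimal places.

pH = 9.26

CH3COO- is the conjugate base of the weak acid CH3COOH.
Ka = 10^(−4.72) = 1.91 × 10^-5
Kb = Kw/Ka = 1.0×10^-14 / 1.91 × 10^-5 = 5.24 × 10^-10
Kb = x²/(0.62 − x) = 5.24 × 10^-10
Since Kb ≪ C₀, x ≈ √(Kb·C₀) = 1.80 × 10^-5 M.
(x/C₀ = 0.0029% < 5%, so the approximation holds.)
pOH = −log(1.80 × 10^-5) = 4.74; pH = 14.00 − 4.74 = 9.26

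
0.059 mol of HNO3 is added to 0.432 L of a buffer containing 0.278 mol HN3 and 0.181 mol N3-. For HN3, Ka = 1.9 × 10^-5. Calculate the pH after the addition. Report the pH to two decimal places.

After neutralization: n(HN3) = 0.337 mol, n(N3-) = 0.122 mol.
pKa = −log(1.9 × 10^-5) = 4.721
pH = pKa + log([A⁻]/[HA]) = 4.721 + log(0.122/0.337) = 4.721 -0.441

pH = 4.28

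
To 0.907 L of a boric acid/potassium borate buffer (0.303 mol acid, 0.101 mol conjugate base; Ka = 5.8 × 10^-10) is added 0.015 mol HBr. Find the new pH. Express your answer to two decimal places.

Added H+ converts B(OH)4- to B(OH)3: B(OH)3 → 0.318 mol, B(OH)4- → 0.086 mol.
pKa = −log(5.8 × 10^-10) = 9.237
pH = pKa + log(n_B(OH)4-/n_B(OH)3) = 9.237 + log(0.086/0.318) = 9.237 + (-0.568)

pH = 8.67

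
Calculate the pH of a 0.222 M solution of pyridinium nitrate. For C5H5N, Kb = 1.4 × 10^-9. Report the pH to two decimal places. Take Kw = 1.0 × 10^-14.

C5H5NH+ is the conjugate acid of the weak base C5H5N.
Ka = Kw/Kb = 1.0×10^-14 / 1.4 × 10^-9 = 7.14 × 10^-6
From the ICE table, Ka = [H+]²/(0.222 − [H+]) = 7.14 × 10^-6.
Since Ka ≪ C₀, [H+] ≈ √(Ka·C₀) = 1.26 × 10^-3 M.
pH = −log[H+] = −log(1.26 × 10^-3) = 2.90

pH = 2.90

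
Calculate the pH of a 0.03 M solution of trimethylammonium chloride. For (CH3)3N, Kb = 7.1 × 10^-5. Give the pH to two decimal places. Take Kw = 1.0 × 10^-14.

(CH3)3NH+ is the conjugate acid of the weak base (CH3)3N.
Ka = Kw/Kb = 1.0×10^-14 / 7.1 × 10^-5 = 1.41 × 10^-10
Ka = x²/(0.03 − x) = 1.41 × 10^-10
Neglecting x in the denominator: x = √(1.41 × 10^-10 × 0.03) = 2.06 × 10^-6 M
(x/C₀ = 0.0069% < 5%, so the approximation holds.)
pH = −log[H+] = −log(2.06 × 10^-6) = 5.69

pH = 5.69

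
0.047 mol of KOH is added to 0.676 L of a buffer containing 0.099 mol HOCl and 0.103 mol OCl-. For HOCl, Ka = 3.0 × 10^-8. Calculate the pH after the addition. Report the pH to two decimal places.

After neutralization: n(HOCl) = 0.052 mol, n(OCl-) = 0.15 mol.
pKa = −log(3.0 × 10^-8) = 7.523
Henderson–Hasselbalch with mole ratio 0.15/0.052: pH = 7.523 + (+0.460)

pH = 7.98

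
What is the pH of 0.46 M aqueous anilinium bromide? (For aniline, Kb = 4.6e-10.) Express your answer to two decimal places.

pH = 2.50

C6H5NH3+ is the conjugate acid of the weak base C6H5NH2.
Ka = Kw/Kb = 1.0×10^-14 / 4.6 × 10^-10 = 2.17 × 10^-5
Ka = x²/(0.46 − x) = 2.17 × 10^-5
Assume x ≪ 0.46: x ≈ √(2.17 × 10^-5 × 0.46) = 3.16 × 10^-3 M
Check: 0.69% ionized — well under 5%, approximation valid.
pH = −log[H+] = −log(3.16 × 10^-3) = 2.50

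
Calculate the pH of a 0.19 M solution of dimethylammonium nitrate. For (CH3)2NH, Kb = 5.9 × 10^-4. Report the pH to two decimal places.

(CH3)2NH2+ is the conjugate acid of the weak base (CH3)2NH.
Ka = Kw/Kb = 1.0×10^-14 / 5.9 × 10^-4 = 1.69 × 10^-11
From the ICE table, Ka = x²/(0.19 − x) = 1.69 × 10^-11.
Neglecting x in the denominator: x = √(1.69 × 10^-11 × 0.19) = 1.79 × 10^-6 M
Check: 0.00094% ionized — well under 5%, approximation valid.
pH = −log[H+] = −log(1.79 × 10^-6) = 5.75

pH = 5.75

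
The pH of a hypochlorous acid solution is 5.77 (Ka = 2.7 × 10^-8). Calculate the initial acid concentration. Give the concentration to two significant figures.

C₀ = 1.1 × 10^-4 M

[H+] = 10^(-5.77) = 1.70 × 10^-6 M = x
Ka = x²/(C₀ − x) ⇒ C₀ = x + x²/Ka
C₀ = 1.70 × 10^-6 + (1.70 × 10^-6)²/(2.7 × 10^-8) = 1.09 × 10^-4 M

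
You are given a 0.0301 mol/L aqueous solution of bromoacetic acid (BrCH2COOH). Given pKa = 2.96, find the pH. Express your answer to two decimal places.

pH = 2.28

BrCH2COOH ⇌ BrCH2COO- + H+
Ka = 10^(−2.96) = 1.10 × 10^-3
Ka = [H+]²/(0.0301 − [H+]) = 1.10 × 10^-3
The 5% rule fails; solving [H+]² + Ka·[H+] − Ka·C₀ = 0 exactly:
[H+] = [−0.0011 + √(0.0011² + 0.000132)]/2 = 5.23 × 10^-3 M
pH = −log(5.23 × 10^-3) = 2.28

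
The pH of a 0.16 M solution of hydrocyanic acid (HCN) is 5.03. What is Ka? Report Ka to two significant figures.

[H+] = 10^(-5.03) = 9.33 × 10^-6 M
At equilibrium [HA] = 0.16 − 9.33 × 10^-6 = 1.60 × 10^-1 M
Ka = [H+][A-]/[HA] = (9.33 × 10^-6)² / 1.60 × 10^-1 = 5.4 × 10^-10

Ka = 5.4 × 10^-10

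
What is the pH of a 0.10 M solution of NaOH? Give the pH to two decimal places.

NaOH is a strong base; [OH-] = 0.1 M.
pOH = -log(0.1) = 1.00
pH = 14.00 - 1.00 = 13.00

pH = 13.00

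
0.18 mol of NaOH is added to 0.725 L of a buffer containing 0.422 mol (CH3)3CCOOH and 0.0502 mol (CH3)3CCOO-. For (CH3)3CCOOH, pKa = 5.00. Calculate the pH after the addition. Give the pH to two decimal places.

After neutralization: n((CH3)3CCOOH) = 0.242 mol, n((CH3)3CCOO-) = 0.23 mol.
pH = pKa + log(n_(CH3)3CCOO-/n_(CH3)3CCOOH) = 5.00 + log(0.23/0.242) = 5.00 + (-0.022)

pH = 4.98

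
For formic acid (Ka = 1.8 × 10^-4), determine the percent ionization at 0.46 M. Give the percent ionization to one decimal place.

2.0%

HCOOH ⇌ HCOO- + H+; let x = [H+] at equilibrium.
x ≈ √(Ka·C₀) = √(1.8 × 10^-4 × 0.46) = 9.10 × 10^-3 M
Fraction ionized = 9.10 × 10^-3 / 0.46 = 0.0198 → 2.0%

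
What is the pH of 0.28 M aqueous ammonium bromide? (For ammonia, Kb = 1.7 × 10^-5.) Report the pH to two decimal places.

NH4+ is the conjugate acid of the weak base NH3.
Ka = Kw/Kb = 1.0×10^-14 / 1.7 × 10^-5 = 5.88 × 10^-10
From the ICE table, Ka = [H+]²/(0.28 − [H+]) = 5.88 × 10^-10.
Since Ka ≪ C₀, [H+] ≈ √(Ka·C₀) = 1.28 × 10^-5 M.
Check: 0.0046% ionized — well under 5%, approximation valid.
pH = −log(1.28 × 10^-5) = 4.89

pH = 4.89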